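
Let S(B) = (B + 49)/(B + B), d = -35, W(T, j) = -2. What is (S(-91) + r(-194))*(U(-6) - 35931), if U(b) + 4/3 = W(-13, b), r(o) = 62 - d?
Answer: -136262992/39 ≈ -3.4939e+6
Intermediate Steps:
S(B) = (49 + B)/(2*B) (S(B) = (49 + B)/((2*B)) = (49 + B)*(1/(2*B)) = (49 + B)/(2*B))
r(o) = 97 (r(o) = 62 - 1*(-35) = 62 + 35 = 97)
U(b) = -10/3 (U(b) = -4/3 - 2 = -10/3)
(S(-91) + r(-194))*(U(-6) - 35931) = ((½)*(49 - 91)/(-91) + 97)*(-10/3 - 35931) = ((½)*(-1/91)*(-42) + 97)*(-107803/3) = (3/13 + 97)*(-107803/3) = (1264/13)*(-107803/3) = -136262992/39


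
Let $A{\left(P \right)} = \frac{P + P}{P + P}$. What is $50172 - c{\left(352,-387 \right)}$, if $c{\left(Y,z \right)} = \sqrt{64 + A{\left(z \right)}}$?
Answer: $50172 - \sqrt{65} \approx 50164.0$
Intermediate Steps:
$A{\left(P \right)} = 1$ ($A{\left(P \right)} = \frac{2 P}{2 P} = 2 P \frac{1}{2 P} = 1$)
$c{\left(Y,z \right)} = \sqrt{65}$ ($c{\left(Y,z \right)} = \sqrt{64 + 1} = \sqrt{65}$)
$50172 - c{\left(352,-387 \right)} = 50172 - \sqrt{65}$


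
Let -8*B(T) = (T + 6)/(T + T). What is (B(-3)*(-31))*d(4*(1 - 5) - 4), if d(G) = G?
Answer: 155/4 ≈ 38.750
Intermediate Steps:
B(T) = -(6 + T)/(16*T) (B(T) = -(T + 6)/(8*(T + T)) = -(6 + T)/(8*(2*T)) = -(6 + T)*1/(2*T)/8 = -(6 + T)/(16*T))
(B(-3)*(-31))*d(4*(1 - 5) - 4) = (((1/16)*(-6 - 1*(-3))/(-3))*(-31))*(4*(1 - 5) - 4) = (((1/16)*(-⅓)*(-6 + 3))*(-31))*(4*(-4) - 4) = (((1/16)*(-⅓)*(-3))*(-31))*(-16 - 4) = ((1/16)*(-31))*(-20) = -31/16*(-20) = 155/4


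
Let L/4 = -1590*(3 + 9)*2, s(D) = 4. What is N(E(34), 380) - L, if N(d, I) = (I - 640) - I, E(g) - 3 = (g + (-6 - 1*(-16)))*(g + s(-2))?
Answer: 152000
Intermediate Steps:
E(g) = 3 + (4 + g)*(10 + g) (E(g) = 3 + (g + (-6 - 1*(-16)))*(g + 4) = 3 + (g + (-6 + 16))*(4 + g) = 3 + (g + 10)*(4 + g) = 3 + (10 + g)*(4 + g) = 3 + (4 + g)*(10 + g))
L = -152640 (L = 4*(-1590*(3 + 9)*2) = 4*(-19080*2) = 4*(-1590*24) = 4*(-38160) = -152640)
N(d, I) = -640 (N(d, I) = (-640 + I) - I = -640)
N(E(34), 380) - L = -640 - 1*(-152640) = -640 + 152640 = 152000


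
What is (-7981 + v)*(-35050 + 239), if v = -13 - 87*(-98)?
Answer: -18519452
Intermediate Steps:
v = 8513 (v = -13 + 8526 = 8513)
(-7981 + v)*(-35050 + 239) = (-7981 + 8513)*(-35050 + 239) = 532*(-34811) = -18519452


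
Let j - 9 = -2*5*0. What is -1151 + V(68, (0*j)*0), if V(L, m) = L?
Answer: -1083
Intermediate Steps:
j = 9 (j = 9 - 2*5*0 = 9 - 10*0 = 9 + 0 = 9)
-1151 + V(68, (0*j)*0) = -1151 + 68 = -1083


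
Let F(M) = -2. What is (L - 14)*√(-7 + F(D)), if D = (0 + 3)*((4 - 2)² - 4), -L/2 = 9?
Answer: -96*I ≈ -96.0*I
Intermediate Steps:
L = -18 (L = -2*9 = -18)
D = 0 (D = 3*(2² - 4) = 3*(4 - 4) = 3*0 = 0)
(L - 14)*√(-7 + F(D)) = (-18 - 14)*√(-7 - 2) = -96*I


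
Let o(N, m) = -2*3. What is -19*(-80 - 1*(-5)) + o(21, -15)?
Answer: 1419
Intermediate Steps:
o(N, m) = -6
-19*(-80 - 1*(-5)) + o(21, -15) = -19*(-80 - 1*(-5)) - 6 = -19*(-80 + 5) - 6 = -19*(-75) - 6 = 1425 - 6 = 1419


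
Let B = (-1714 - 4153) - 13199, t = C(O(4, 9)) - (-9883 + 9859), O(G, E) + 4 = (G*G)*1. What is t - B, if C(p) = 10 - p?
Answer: 19088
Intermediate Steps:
O(G, E) = -4 + G² (O(G, E) = -4 + (G*G)*1 = -4 + G²*1 = -4 + G²)
t = 22 (t = (10 - (-4 + 4²)) - (-9883 + 9859) = (10 - (-4 + 16)) - 1*(-24) = (10 - 1*12) + 24 = (10 - 12) + 24 = -2 + 24 = 22)
B = -19066 (B = -5867 - 13199 = -19066)
t - B = 22 - 1*(-19066) = 22 + 19066 = 19088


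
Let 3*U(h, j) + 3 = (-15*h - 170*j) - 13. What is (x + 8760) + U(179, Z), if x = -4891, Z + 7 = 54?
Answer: 916/3 ≈ 305.33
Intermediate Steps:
Z = 47 (Z = -7 + 54 = 47)
U(h, j) = -16/3 - 5*h - 170*j/3 (U(h, j) = -1 + ((-15*h - 170*j) - 13)/3 = -1 + ((-170*j - 15*h) - 13)/3 = -1 + (-13 - 170*j - 15*h)/3 = -1 + (-13/3 - 5*h - 170*j/3) = -16/3 - 5*h - 170*j/3)
(x + 8760) + U(179, Z) = (-4891 + 8760) + (-16/3 - 5*179 - 170/3*47) = 3869 + (-16/3 - 895 - 7990/3) = 3869 - 10691/3 = 916/3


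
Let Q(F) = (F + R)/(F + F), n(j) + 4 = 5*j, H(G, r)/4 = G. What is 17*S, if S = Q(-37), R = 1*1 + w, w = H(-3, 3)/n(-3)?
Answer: 5712/703 ≈ 8.1252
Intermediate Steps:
H(G, r) = 4*G
n(j) = -4 + 5*j
w = 12/19 (w = (4*(-3))/(-4 + 5*(-3)) = -12/(-4 - 15) = -12/(-19) = -12*(-1/19) = 12/19 ≈ 0.63158)
R = 31/19 (R = 1*1 + 12/19 = 1 + 12/19 = 31/19 ≈ 1.6316)
Q(F) = (31/19 + F)/(2*F) (Q(F) = (F + 31/19)/(F + F) = (31/19 + F)/((2*F)) = (31/19 + F)*(1/(2*F)) = (31/19 + F)/(2*F))
S = 336/703 (S = (1/38)*(31 + 19*(-37))/(-37) = (1/38)*(-1/37)*(31 - 703) = (1/38)*(-1/37)*(-672) = 336/703 ≈ 0.47795)
17*S = 17*(336/703) = 5712/703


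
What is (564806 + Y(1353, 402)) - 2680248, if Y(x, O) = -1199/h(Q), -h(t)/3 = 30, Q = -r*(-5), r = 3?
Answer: -190388581/90 ≈ -2.1154e+6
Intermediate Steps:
Q = 15 (Q = -1*3*(-5) = -3*(-5) = 15)
h(t) = -90 (h(t) = -3*30 = -90)
Y(x, O) = 1199/90 (Y(x, O) = -1199/(-90) = -1199*(-1/90) = 1199/90)
(564806 + Y(1353, 402)) - 2680248 = (564806 + 1199/90) - 2680248 = 50833739/90 - 2680248 = -190388581/90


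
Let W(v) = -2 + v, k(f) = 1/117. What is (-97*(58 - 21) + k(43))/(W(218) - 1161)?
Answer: 419912/110565 ≈ 3.7979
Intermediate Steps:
k(f) = 1/117
(-97*(58 - 21) + k(43))/(W(218) - 1161) = (-97*(58 - 21) + 1/117)/((-2 + 218) - 1161) = (-97*37 + 1/117)/(216 - 1161) = (-3589 + 1/117)/(-945) = -419912/117*(-1/945) = 419912/110565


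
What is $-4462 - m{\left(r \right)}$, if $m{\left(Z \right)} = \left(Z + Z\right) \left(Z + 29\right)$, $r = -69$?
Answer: $-9982$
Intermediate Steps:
$m{\left(Z \right)} = 2 Z \left(29 + Z\right)$
$-4462 - m{\left(r \right)} = -4462 - 2 \left(-69\right) \left(29 - 69\right) = -4462 - 2 \left(-69\right) \left(-40\right) = -4462 - 5520 = -9982$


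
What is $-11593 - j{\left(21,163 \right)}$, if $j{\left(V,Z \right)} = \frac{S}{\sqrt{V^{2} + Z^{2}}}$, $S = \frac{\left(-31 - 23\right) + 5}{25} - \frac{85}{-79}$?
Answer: $-11593 + \frac{873 \sqrt{27010}}{26672375} \approx -11593.0$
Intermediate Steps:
$S = - \frac{1746}{1975}$ ($S = \left(-54 + 5\right) \frac{1}{25} - - \frac{85}{79} = \left(-49\right) \frac{1}{25} + \frac{85}{79} = - \frac{49}{25} + \frac{85}{79} = - \frac{1746}{1975} \approx -0.88405$)
$j{\left(V,Z \right)} = - \frac{1746}{1975 \sqrt{V^{2} + Z^{2}}}$
$-11593 - j{\left(21,163 \right)} = -11593 - - \frac{1746}{1975 \sqrt{21^{2} + 163^{2}}} = -11593 - - \frac{1746}{1975 \sqrt{441 + 26569}} = -11593 - - \frac{1746}{1975 \sqrt{27010}} = -11593 - - \frac{1746 \frac{\sqrt{27010}}{27010}}{1975} = -11593 - - \frac{873 \sqrt{27010}}{26672375} = -11593 + \frac{873 \sqrt{27010}}{26672375}$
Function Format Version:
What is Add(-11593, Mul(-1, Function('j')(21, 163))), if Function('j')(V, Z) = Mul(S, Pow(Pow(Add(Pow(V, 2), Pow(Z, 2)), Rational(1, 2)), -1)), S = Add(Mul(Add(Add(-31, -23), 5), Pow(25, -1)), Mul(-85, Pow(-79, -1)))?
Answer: Add(-11593, Mul(Rational(873, 26672375), Pow(27010, Rational(1, 2)))) ≈ -11593.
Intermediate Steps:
S = Rational(-1746, 1975) (S = Add(Mul(Add(-54, 5), Rational(1, 25)), Mul(-85, Rational(-1, 79))) = Add(Mul(-49, Rational(1, 25)), Rational(85, 79)) = Add(Rational(-49, 25), Rational(85, 79)) = Rational(-1746, 1975) ≈ -0.88405)
Function('j')(V, Z) = Mul(Rational(-1746, 1975), Pow(Add(Pow(V, 2), Pow(Z, 2)), Rational(-1, 2))) (Function('j')(V, Z) = Mul(Rational(-1746, 1975), Pow(Pow(Add(Pow(V, 2), Pow(Z, 2)), Rational(1, 2)), -1)) = Mul(Rational(-1746, 1975), Pow(Add(Pow(V, 2), Pow(Z, 2)), Rational(-1, 2))))
Add(-11593, Mul(-1, Function('j')(21, 163))) = Add(-11593, Mul(-1, Mul(Rational(-1746, 1975), Pow(Add(Pow(21, 2), Pow(163, 2)), Rational(-1, 2))))) = Add(-11593, Mul(-1, Mul(Rational(-1746, 1975), Pow(Add(441, 26569), Rational(-1, 2))))) = Add(-11593, Mul(-1, Mul(Rational(-1746, 1975), Pow(27010, Rational(-1, 2))))) = Add(-11593, Mul(-1, Mul(Rational(-1746, 1975), Mul(Rational(1, 27010), Pow(27010, Rational(1, 2)))))) = Add(-11593, Mul(-1, Mul(Rational(-873, 26672375), Pow(27010, Rational(1, 2))))) = Add(-11593, Mul(Rational(873, 26672375), Pow(27010, Rational(1, 2))))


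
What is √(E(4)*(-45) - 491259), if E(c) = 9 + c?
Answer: 2*I*√122961 ≈ 701.32*I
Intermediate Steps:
√(E(4)*(-45) - 491259) = √((9 + 4)*(-45) - 491259) = √(13*(-45) - 491259) = √(-585 - 491259) = √(-491844) = 2*I*√122961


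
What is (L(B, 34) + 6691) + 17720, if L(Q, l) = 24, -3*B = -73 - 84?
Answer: 24435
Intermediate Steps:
B = 157/3 (B = -(-73 - 84)/3 = -1/3*(-157) = 157/3 ≈ 52.333)
(L(B, 34) + 6691) + 17720 = (24 + 6691) + 17720 = 6715 + 17720 = 24435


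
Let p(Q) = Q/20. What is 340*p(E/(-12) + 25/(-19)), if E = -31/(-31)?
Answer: -5423/228 ≈ -23.785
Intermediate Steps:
E = 1 (E = -31*(-1/31) = 1)
p(Q) = Q/20 (p(Q) = Q*(1/20) = Q/20)
340*p(E/(-12) + 25/(-19)) = 340*((1/(-12) + 25/(-19))/20) = 340*((1*(-1/12) + 25*(-1/19))/20) = 340*((-1/12 - 25/19)/20) = 340*((1/20)*(-319/228)) = 340*(-319/4560) = -5423/228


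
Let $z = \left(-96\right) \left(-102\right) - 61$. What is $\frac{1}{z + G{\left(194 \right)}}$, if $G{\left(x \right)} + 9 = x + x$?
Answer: $\frac{1}{10110} \approx 9.8912 \cdot 10^{-5}$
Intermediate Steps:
$G{\left(x \right)} = -9 + 2 x$ ($G{\left(x \right)} = -9 + \left(x + x\right) = -9 + 2 x$)
$z = 9731$ ($z = 9792 - 61 = 9731$)
$\frac{1}{z + G{\left(194 \right)}} = \frac{1}{9731 + \left(-9 + 2 \cdot 194\right)} = \frac{1}{9731 + \left(-9 + 388\right)} = \frac{1}{9731 + 379} = \frac{1}{10110}$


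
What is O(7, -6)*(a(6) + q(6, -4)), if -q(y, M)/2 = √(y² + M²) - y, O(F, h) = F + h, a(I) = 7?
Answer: 19 - 4*√13 ≈ 4.5778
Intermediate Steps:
q(y, M) = -2*√(M² + y²) + 2*y (q(y, M) = -2*(√(y² + M²) - y) = -2*(√(M² + y²) - y) = -2*√(M² + y²) + 2*y)
O(7, -6)*(a(6) + q(6, -4)) = (7 - 6)*(7 + (-2*√((-4)² + 6²) + 2*6)) = 1*(7 + (-2*√(16 + 36) + 12)) = 1*(7 + (-4*√13 + 12)) = 1*(7 + (12 - 4*√13)) = 1*(19 - 4*√13) = 19 - 4*√13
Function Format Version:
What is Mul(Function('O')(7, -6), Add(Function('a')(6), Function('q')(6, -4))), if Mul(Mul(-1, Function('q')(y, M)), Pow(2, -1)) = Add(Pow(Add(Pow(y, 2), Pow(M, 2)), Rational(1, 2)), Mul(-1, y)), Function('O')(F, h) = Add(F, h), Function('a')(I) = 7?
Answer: Add(19, Mul(-4, Pow(13, Rational(1, 2)))) ≈ 4.5778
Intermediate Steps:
Function('q')(y, M) = Add(Mul(-2, Pow(Add(Pow(M, 2), Pow(y, 2)), Rational(1, 2))), Mul(2, y)) (Function('q')(y, M) = Mul(-2, Add(Pow(Add(Pow(y, 2), Pow(M, 2)), Rational(1, 2)), Mul(-1, y))) = Mul(-2, Add(Pow(Add(Pow(M, 2), Pow(y, 2)), Rational(1, 2)), Mul(-1, y))) = Add(Mul(-2, Pow(Add(Pow(M, 2), Pow(y, 2)), Rational(1, 2))), Mul(2, y)))
Mul(Function('O')(7, -6), Add(Function('a')(6), Function('q')(6, -4))) = Mul(Add(7, -6), Add(7, Add(Mul(-2, Pow(Add(Pow(-4, 2), Pow(6, 2)), Rational(1, 2))), Mul(2, 6)))) = Mul(1, Add(7, Add(Mul(-2, Pow(Add(16, 36), Rational(1, 2))), 12))) = Mul(1, Add(7, Add(Mul(-2, Pow(52, Rational(1, 2))), 12))) = Mul(1, Add(7, Add(Mul(-2, Mul(2, Pow(13, Rational(1, 2)))), 12))) = Mul(1, Add(7, Add(Mul(-4, Pow(13, Rational(1, 2))), 12))) = Mul(1, Add(7, Add(12, Mul(-4, Pow(13, Rational(1, 2)))))) = Mul(1, Add(19, Mul(-4, Pow(13, Rational(1, 2))))) = Add(19, Mul(-4, Pow(13, Rational(1, 2))))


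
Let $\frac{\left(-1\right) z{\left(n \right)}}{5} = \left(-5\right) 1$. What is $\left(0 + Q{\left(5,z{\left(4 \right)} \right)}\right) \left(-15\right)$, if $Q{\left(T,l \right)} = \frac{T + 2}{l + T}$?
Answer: $- \frac{7}{2} \approx -3.5$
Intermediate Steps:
$z{\left(n \right)} = 25$ ($z{\left(n \right)} = - 5 \left(\left(-5\right) 1\right) = \left(-5\right) \left(-5\right) = 25$)
$Q{\left(T,l \right)} = \frac{2 + T}{T + l}$
$\left(0 + Q{\left(5,z{\left(4 \right)} \right)}\right) \left(-15\right) = \left(0 + \frac{2 + 5}{5 + 25}\right) \left(-15\right) = \left(0 + \frac{1}{30} \cdot 7\right) \left(-15\right) = \left(0 + \frac{7}{30}\right) \left(-15\right) = \frac{7}{30} \left(-15\right) = - \frac{7}{2}$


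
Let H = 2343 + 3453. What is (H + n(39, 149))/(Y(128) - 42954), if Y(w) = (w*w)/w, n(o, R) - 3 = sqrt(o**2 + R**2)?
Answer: -5799/42826 - sqrt(23722)/42826 ≈ -0.13900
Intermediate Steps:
H = 5796
n(o, R) = 3 + sqrt(R**2 + o**2) (n(o, R) = 3 + sqrt(o**2 + R**2) = 3 + sqrt(R**2 + o**2))
Y(w) = w (Y(w) = w**2/w = w)
(H + n(39, 149))/(Y(128) - 42954) = (5796 + (3 + sqrt(149**2 + 39**2)))/(128 - 42954) = (5796 + (3 + sqrt(22201 + 1521)))/(-42826) = (5796 + (3 + sqrt(23722)))*(-1/42826) = (5799 + sqrt(23722))*(-1/42826) = -5799/42826 - sqrt(23722)/42826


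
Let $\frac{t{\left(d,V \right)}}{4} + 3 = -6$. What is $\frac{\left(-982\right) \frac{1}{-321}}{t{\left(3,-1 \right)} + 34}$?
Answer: $- \frac{491}{321} \approx -1.5296$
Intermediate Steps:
$t{\left(d,V \right)} = -36$ ($t{\left(d,V \right)} = -12 + 4 \left(-6\right) = -12 - 24 = -36$)
$\frac{\left(-982\right) \frac{1}{-321}}{t{\left(3,-1 \right)} + 34} = \frac{\left(-982\right) \frac{1}{-321}}{-36 + 34} = \frac{\left(-982\right) \left(- \frac{1}{321}\right)}{-2} = \frac{982}{321} \left(- \frac{1}{2}\right) = - \frac{491}{321}$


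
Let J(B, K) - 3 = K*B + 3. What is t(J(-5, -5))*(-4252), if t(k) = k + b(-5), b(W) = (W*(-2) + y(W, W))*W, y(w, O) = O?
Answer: -25512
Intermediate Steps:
b(W) = -W² (b(W) = (W*(-2) + W)*W = (-2*W + W)*W = (-W)*W = -W²)
J(B, K) = 6 + B*K (J(B, K) = 3 + (K*B + 3) = 3 + (B*K + 3) = 3 + (3 + B*K) = 6 + B*K)
t(k) = -25 + k (t(k) = k - 1*(-5)² = k - 1*25 = k - 25 = -25 + k)
t(J(-5, -5))*(-4252) = (-25 + (6 - 5*(-5)))*(-4252) = (-25 + (6 + 25))*(-4252) = (-25 + 31)*(-4252) = 6*(-4252) = -25512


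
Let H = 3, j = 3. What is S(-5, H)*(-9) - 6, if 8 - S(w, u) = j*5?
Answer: 57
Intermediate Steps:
S(w, u) = -7 (S(w, u) = 8 - 3*5 = 8 - 1*15 = 8 - 15 = -7)
S(-5, H)*(-9) - 6 = -7*(-9) - 6 = 63 - 6 = 57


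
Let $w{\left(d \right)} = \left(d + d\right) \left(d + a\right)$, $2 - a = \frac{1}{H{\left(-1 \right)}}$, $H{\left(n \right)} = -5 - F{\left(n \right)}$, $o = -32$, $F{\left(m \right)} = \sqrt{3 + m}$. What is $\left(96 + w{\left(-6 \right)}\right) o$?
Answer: $- \frac{104064}{23} - \frac{384 \sqrt{2}}{23} \approx -4548.1$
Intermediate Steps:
$H{\left(n \right)} = -5 - \sqrt{3 + n}$
$a = 2 - \frac{1}{-5 - \sqrt{2}}$ ($a = 2 - \frac{1}{-5 - \sqrt{3 - 1}} = 2 - \frac{1}{-5 - \sqrt{2}} \approx 2.1559$)
$w{\left(d \right)} = 2 d \left(\frac{51}{23} + d - \frac{\sqrt{2}}{23}\right)$ ($w{\left(d \right)} = \left(d + d\right) \left(d + \left(\frac{51}{23} - \frac{\sqrt{2}}{23}\right)\right) = 2 d \left(\frac{51}{23} + d - \frac{\sqrt{2}}{23}\right)$)
$\left(96 + w{\left(-6 \right)}\right) o = \left(96 + \left(2 \left(-6\right)^{2} + \frac{102}{23} \left(-6\right) - - \frac{12 \sqrt{2}}{23}\right)\right) \left(-32\right) = \left(96 + \left(2 \cdot 36 - \frac{612}{23} + \frac{12 \sqrt{2}}{23}\right)\right) \left(-32\right) = \left(96 + \left(72 - \frac{612}{23} + \frac{12 \sqrt{2}}{23}\right)\right) \left(-32\right) = \left(96 + \left(\frac{1044}{23} + \frac{12 \sqrt{2}}{23}\right)\right) \left(-32\right) = \left(\frac{3252}{23} + \frac{12 \sqrt{2}}{23}\right) \left(-32\right) = - \frac{104064}{23} - \frac{384 \sqrt{2}}{23}$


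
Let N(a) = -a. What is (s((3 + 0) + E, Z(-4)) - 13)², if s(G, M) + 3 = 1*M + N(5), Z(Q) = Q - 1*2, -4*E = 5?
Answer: 729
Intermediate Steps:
E = -5/4 (E = -¼*5 = -5/4 ≈ -1.2500)
Z(Q) = -2 + Q (Z(Q) = Q - 2 = -2 + Q)
s(G, M) = -8 + M (s(G, M) = -3 + (1*M - 1*5) = -3 + (M - 5) = -3 + (-5 + M) = -8 + M)
(s((3 + 0) + E, Z(-4)) - 13)² = ((-8 + (-2 - 4)) - 13)² = ((-8 - 6) - 13)² = (-14 - 13)² = (-27)² = 729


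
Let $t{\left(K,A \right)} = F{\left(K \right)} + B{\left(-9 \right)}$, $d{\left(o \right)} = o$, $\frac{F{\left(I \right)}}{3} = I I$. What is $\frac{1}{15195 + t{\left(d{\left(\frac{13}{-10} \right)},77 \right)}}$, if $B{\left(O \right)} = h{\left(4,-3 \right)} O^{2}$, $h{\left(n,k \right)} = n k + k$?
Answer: $\frac{100}{1398507} \approx 7.1505 \cdot 10^{-5}$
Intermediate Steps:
$F{\left(I \right)} = 3 I^{2}$ ($F{\left(I \right)} = 3 I I = 3 I^{2}$)
$h{\left(n,k \right)} = k + k n$ ($h{\left(n,k \right)} = k n + k = k + k n$)
$B{\left(O \right)} = - 15 O^{2}$ ($B{\left(O \right)} = - 3 \left(1 + 4\right) O^{2} = \left(-3\right) 5 O^{2} = - 15 O^{2}$)
$t{\left(K,A \right)} = -1215 + 3 K^{2}$ ($t{\left(K,A \right)} = 3 K^{2} - 15 \left(-9\right)^{2} = 3 K^{2} - 1215 = -1215 + 3 K^{2}$)
$\frac{1}{15195 + t{\left(d{\left(\frac{13}{-10} \right)},77 \right)}} = \frac{1}{15195 - \left(1215 - 3 \left(\frac{13}{-10}\right)^{2}\right)} = \frac{1}{15195 - \left(1215 - 3 \left(13 \left(- \frac{1}{10}\right)\right)^{2}\right)} = \frac{1}{15195 - \left(1215 - 3 \left(- \frac{13}{10}\right)^{2}\right)} = \frac{1}{15195 + \left(-1215 + 3 \cdot \frac{169}{100}\right)} = \frac{1}{15195 + \left(-1215 + \frac{507}{100}\right)} = \frac{1}{15195 - \frac{120993}{100}} = \frac{1}{\frac{1398507}{100}} = \frac{100}{1398507}$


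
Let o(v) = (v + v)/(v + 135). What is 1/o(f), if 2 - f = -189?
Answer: 163/191 ≈ 0.85340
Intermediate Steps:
f = 191 (f = 2 - 1*(-189) = 2 + 189 = 191)
o(v) = 2*v/(135 + v) (o(v) = (2*v)/(135 + v) = 2*v/(135 + v))
1/o(f) = 1/(2*191/(135 + 191)) = 1/(2*191/326) = 1/(2*191*(1/326)) = 1/(191/163) = 163/191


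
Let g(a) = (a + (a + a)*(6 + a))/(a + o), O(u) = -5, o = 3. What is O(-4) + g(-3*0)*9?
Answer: -5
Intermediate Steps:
g(a) = (a + 2*a*(6 + a))/(3 + a) (g(a) = (a + (a + a)*(6 + a))/(a + 3) = (a + (2*a)*(6 + a))/(3 + a) = (a + 2*a*(6 + a))/(3 + a))
O(-4) + g(-3*0)*9 = -5 + ((-3*0)*(13 + 2*(-3*0))/(3 - 3*0))*9 = -5 + (0*(13 + 2*0)/(3 + 0))*9 = -5 + (0*(13 + 0)/3)*9 = -5 + (0*(1/3)*13)*9 = -5 + 0*9 = -5 + 0 = -5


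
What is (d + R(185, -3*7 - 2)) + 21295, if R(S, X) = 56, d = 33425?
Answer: 54776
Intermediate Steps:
(d + R(185, -3*7 - 2)) + 21295 = (33425 + 56) + 21295 = 33481 + 21295 = 54776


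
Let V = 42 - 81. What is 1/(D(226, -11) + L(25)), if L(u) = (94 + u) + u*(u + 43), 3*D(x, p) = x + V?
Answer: 3/5644 ≈ 0.00053154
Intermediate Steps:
V = -39
D(x, p) = -13 + x/3 (D(x, p) = (x - 39)/3 = (-39 + x)/3 = -13 + x/3)
L(u) = 94 + u + u*(43 + u) (L(u) = (94 + u) + u*(43 + u) = 94 + u + u*(43 + u))
1/(D(226, -11) + L(25)) = 1/((-13 + (⅓)*226) + (94 + 25² + 44*25)) = 1/((-13 + 226/3) + (94 + 625 + 1100)) = 1/(187/3 + 1819) = 1/(5644/3) = 3/5644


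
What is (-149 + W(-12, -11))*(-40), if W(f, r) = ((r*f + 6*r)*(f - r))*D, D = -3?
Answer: -1960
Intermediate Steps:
W(f, r) = -3*(f - r)*(6*r + f*r) (W(f, r) = ((r*f + 6*r)*(f - r))*(-3) = ((f*r + 6*r)*(f - r))*(-3) = ((6*r + f*r)*(f - r))*(-3) = ((f - r)*(6*r + f*r))*(-3) = -3*(f - r)*(6*r + f*r))
(-149 + W(-12, -11))*(-40) = (-149 + 3*(-11)*(-1*(-12)² - 6*(-12) + 6*(-11) - 12*(-11)))*(-40) = (-149 + 3*(-11)*(-1*144 + 72 - 66 + 132))*(-40) = (-149 + 3*(-11)*(-144 + 72 - 66 + 132))*(-40) = (-149 + 3*(-11)*(-6))*(-40) = (-149 + 198)*(-40) = 49*(-40) = -1960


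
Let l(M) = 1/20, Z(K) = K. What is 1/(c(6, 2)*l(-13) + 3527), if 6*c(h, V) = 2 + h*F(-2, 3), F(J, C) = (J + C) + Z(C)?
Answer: 60/211633 ≈ 0.00028351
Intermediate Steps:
l(M) = 1/20
F(J, C) = J + 2*C (F(J, C) = (J + C) + C = (C + J) + C = J + 2*C)
c(h, V) = ⅓ + 2*h/3 (c(h, V) = (2 + h*(-2 + 2*3))/6 = (2 + h*(-2 + 6))/6 = (2 + h*4)/6 = (2 + 4*h)/6 = ⅓ + 2*h/3)
1/(c(6, 2)*l(-13) + 3527) = 1/((⅓ + (⅔)*6)*(1/20) + 3527) = 1/((⅓ + 4)*(1/20) + 3527) = 1/((13/3)*(1/20) + 3527) = 1/(13/60 + 3527) = 1/(211633/60) = 60/211633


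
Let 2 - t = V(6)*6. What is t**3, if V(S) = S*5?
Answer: -5639752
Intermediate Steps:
V(S) = 5*S
t = -178 (t = 2 - 5*6*6 = 2 - 30*6 = 2 - 1*180 = 2 - 180 = -178)
t**3 = (-178)**3 = -5639752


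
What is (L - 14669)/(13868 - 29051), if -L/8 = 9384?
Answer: 89741/15183 ≈ 5.9106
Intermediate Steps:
L = -75072 (L = -8*9384 = -75072)
(L - 14669)/(13868 - 29051) = (-75072 - 14669)/(13868 - 29051) = -89741/(-15183) = -89741*(-1/15183) = 89741/15183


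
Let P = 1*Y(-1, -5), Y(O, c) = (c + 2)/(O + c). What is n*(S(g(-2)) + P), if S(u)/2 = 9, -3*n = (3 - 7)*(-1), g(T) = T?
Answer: -74/3 ≈ -24.667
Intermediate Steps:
Y(O, c) = (2 + c)/(O + c)
n = -4/3 (n = -(3 - 7)*(-1)/3 = -(-4)*(-1)/3 = -⅓*4 = -4/3 ≈ -1.3333)
S(u) = 18 (S(u) = 2*9 = 18)
P = ½ (P = 1*((2 - 5)/(-1 - 5)) = 1*(-3/(-6)) = 1*(-⅙*(-3)) = 1*(½) = ½ ≈ 0.50000)
n*(S(g(-2)) + P) = -4*(18 + ½)/3 = -4/3*37/2 = -74/3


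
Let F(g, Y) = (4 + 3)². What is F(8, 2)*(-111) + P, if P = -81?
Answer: -5520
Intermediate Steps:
F(g, Y) = 49 (F(g, Y) = 7² = 49)
F(8, 2)*(-111) + P = 49*(-111) - 81 = -5439 - 81 = -5520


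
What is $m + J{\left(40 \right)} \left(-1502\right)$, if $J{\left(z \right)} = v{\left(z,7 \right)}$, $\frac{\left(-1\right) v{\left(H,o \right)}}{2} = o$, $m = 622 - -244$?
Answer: $21894$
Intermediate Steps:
$m = 866$ ($m = 622 + 244 = 866$)
$v{\left(H,o \right)} = - 2 o$
$J{\left(z \right)} = -14$ ($J{\left(z \right)} = \left(-2\right) 7 = -14$)
$m + J{\left(40 \right)} \left(-1502\right) = 866 - -21028 = 866 + 21028 = 21894$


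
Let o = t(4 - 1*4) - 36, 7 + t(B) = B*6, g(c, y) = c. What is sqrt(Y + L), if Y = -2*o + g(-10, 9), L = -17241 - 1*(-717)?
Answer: 8*I*sqrt(257) ≈ 128.25*I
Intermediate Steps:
t(B) = -7 + 6*B (t(B) = -7 + B*6 = -7 + 6*B)
L = -16524 (L = -17241 + 717 = -16524)
o = -43 (o = (-7 + 6*(4 - 1*4)) - 36 = (-7 + 6*(4 - 4)) - 36 = (-7 + 6*0) - 36 = (-7 + 0) - 36 = -7 - 36 = -43)
Y = 76 (Y = -2*(-43) - 10 = 86 - 10 = 76)
sqrt(Y + L) = sqrt(76 - 16524) = sqrt(-16448) = 8*I*sqrt(257)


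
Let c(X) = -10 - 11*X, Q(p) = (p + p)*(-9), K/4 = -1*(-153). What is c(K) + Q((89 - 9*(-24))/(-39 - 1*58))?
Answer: -648484/97 ≈ -6685.4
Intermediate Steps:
K = 612 (K = 4*(-1*(-153)) = 4*153 = 612)
Q(p) = -18*p (Q(p) = (2*p)*(-9) = -18*p)
c(K) + Q((89 - 9*(-24))/(-39 - 1*58)) = (-10 - 11*612) - 18*(89 - 9*(-24))/(-39 - 1*58) = (-10 - 6732) - 18*(89 + 216)/(-39 - 58) = -6742 - 5490/(-97) = -6742 - 5490*(-1)/97 = -6742 - 18*(-305/97) = -6742 + 5490/97 = -648484/97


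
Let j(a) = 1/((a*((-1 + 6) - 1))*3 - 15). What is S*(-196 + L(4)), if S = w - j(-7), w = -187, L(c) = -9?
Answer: 3794960/99 ≈ 38333.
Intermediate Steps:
j(a) = 1/(-15 + 12*a) (j(a) = 1/((a*(5 - 1))*3 - 15) = 1/((a*4)*3 - 15) = 1/((4*a)*3 - 15) = 1/(12*a - 15) = 1/(-15 + 12*a))
S = -18512/99 (S = -187 - 1/(3*(-5 + 4*(-7))) = -187 - 1/(3*(-5 - 28)) = -187 - 1/(3*(-33)) = -187 - (-1)/(3*33) = -187 - 1*(-1/99) = -187 + 1/99 = -18512/99 ≈ -186.99)
S*(-196 + L(4)) = -18512*(-196 - 9)/99 = -18512/99*(-205) = 3794960/99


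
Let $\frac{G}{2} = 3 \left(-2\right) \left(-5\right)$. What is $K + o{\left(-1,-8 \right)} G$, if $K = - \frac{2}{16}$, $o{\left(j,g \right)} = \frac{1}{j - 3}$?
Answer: $- \frac{121}{8} \approx -15.125$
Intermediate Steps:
$o{\left(j,g \right)} = \frac{1}{-3 + j}$
$K = - \frac{1}{8}$ ($K = \left(-2\right) \frac{1}{16} = - \frac{1}{8} \approx -0.125$)
$G = 60$ ($G = 2 \cdot 3 \left(-2\right) \left(-5\right) = 2 \left(\left(-6\right) \left(-5\right)\right) = 2 \cdot 30 = 60$)
$K + o{\left(-1,-8 \right)} G = - \frac{1}{8} + \frac{1}{-3 - 1} \cdot 60 = - \frac{1}{8} + \frac{1}{-4} \cdot 60 = - \frac{1}{8} - 15 = - \frac{121}{8}$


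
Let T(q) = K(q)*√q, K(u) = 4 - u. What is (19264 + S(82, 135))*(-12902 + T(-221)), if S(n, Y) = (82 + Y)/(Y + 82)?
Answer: -248557030 + 4334625*I*√221 ≈ -2.4856e+8 + 6.4439e+7*I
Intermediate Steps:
S(n, Y) = 1 (S(n, Y) = (82 + Y)/(82 + Y) = 1)
T(q) = √q*(4 - q) (T(q) = (4 - q)*√q = √q*(4 - q))
(19264 + S(82, 135))*(-12902 + T(-221)) = (19264 + 1)*(-12902 + √(-221)*(4 - 1*(-221))) = 19265*(-12902 + (I*√221)*(4 + 221)) = 19265*(-12902 + (I*√221)*225) = 19265*(-12902 + 225*I*√221) = -248557030 + 4334625*I*√221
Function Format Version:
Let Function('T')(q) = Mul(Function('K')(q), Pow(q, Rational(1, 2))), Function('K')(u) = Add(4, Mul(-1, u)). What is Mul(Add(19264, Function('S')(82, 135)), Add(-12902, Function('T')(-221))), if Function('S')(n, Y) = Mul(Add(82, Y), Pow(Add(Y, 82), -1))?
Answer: Add(-248557030, Mul(4334625, I, Pow(221, Rational(1, 2)))) ≈ Add(-2.4856e+8, Mul(6.4439e+7, I))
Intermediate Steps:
Function('S')(n, Y) = 1 (Function('S')(n, Y) = Mul(Add(82, Y), Pow(Add(82, Y), -1)) = 1)
Function('T')(q) = Mul(Pow(q, Rational(1, 2)), Add(4, Mul(-1, q))) (Function('T')(q) = Mul(Add(4, Mul(-1, q)), Pow(q, Rational(1, 2))) = Mul(Pow(q, Rational(1, 2)), Add(4, Mul(-1, q))))
Mul(Add(19264, Function('S')(82, 135)), Add(-12902, Function('T')(-221))) = Mul(Add(19264, 1), Add(-12902, Mul(Pow(-221, Rational(1, 2)), Add(4, Mul(-1, -221))))) = Mul(19265, Add(-12902, Mul(Mul(I, Pow(221, Rational(1, 2))), Add(4, 221)))) = Mul(19265, Add(-12902, Mul(Mul(I, Pow(221, Rational(1, 2))), 225))) = Mul(19265, Add(-12902, Mul(225, I, Pow(221, Rational(1, 2))))) = Add(-248557030, Mul(4334625, I, Pow(221, Rational(1, 2))))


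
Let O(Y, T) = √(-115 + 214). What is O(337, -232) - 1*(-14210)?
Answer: 14210 + 3*√11 ≈ 14220.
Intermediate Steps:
O(Y, T) = 3*√11 (O(Y, T) = √99 = 3*√11)
O(337, -232) - 1*(-14210) = 3*√11 - 1*(-14210) = 3*√11 + 14210 = 14210 + 3*√11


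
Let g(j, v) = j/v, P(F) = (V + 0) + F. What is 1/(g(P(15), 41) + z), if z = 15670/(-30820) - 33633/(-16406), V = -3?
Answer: 518273743/950664092 ≈ 0.54517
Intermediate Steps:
P(F) = -3 + F (P(F) = (-3 + 0) + F = -3 + F)
z = 19487176/12640823 (z = 15670*(-1/30820) - 33633*(-1/16406) = -1567/3082 + 33633/16406 = 19487176/12640823 ≈ 1.5416)
1/(g(P(15), 41) + z) = 1/((-3 + 15)/41 + 19487176/12640823) = 1/(12*(1/41) + 19487176/12640823) = 1/(12/41 + 19487176/12640823) = 1/(950664092/518273743) = 518273743/950664092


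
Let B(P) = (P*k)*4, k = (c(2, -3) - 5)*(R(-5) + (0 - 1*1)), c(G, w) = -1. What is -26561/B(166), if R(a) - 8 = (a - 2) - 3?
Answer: -26561/11952 ≈ -2.2223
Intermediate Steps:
R(a) = 3 + a (R(a) = 8 + ((a - 2) - 3) = 8 + ((-2 + a) - 3) = 8 + (-5 + a) = 3 + a)
k = 18 (k = (-1 - 5)*((3 - 5) + (0 - 1*1)) = -6*(-2 + (0 - 1)) = -6*(-2 - 1) = -6*(-3) = 18)
B(P) = 72*P (B(P) = (P*18)*4 = (18*P)*4 = 72*P)
-26561/B(166) = -26561/(72*166) = -26561/11952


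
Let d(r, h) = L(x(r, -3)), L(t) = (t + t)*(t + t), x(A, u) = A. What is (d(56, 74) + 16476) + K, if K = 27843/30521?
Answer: 885747263/30521 ≈ 29021.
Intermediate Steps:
L(t) = 4*t**2 (L(t) = (2*t)*(2*t) = 4*t**2)
d(r, h) = 4*r**2
K = 27843/30521 (K = 27843*(1/30521) = 27843/30521 ≈ 0.91226)
(d(56, 74) + 16476) + K = (4*56**2 + 16476) + 27843/30521 = (4*3136 + 16476) + 27843/30521 = (12544 + 16476) + 27843/30521 = 29020 + 27843/30521 = 885747263/30521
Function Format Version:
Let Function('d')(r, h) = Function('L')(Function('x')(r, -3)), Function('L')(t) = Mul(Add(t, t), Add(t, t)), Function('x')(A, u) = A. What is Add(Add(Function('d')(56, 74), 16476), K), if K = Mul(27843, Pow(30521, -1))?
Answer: Rational(885747263, 30521) ≈ 29021.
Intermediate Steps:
Function('L')(t) = Mul(4, Pow(t, 2)) (Function('L')(t) = Mul(Mul(2, t), Mul(2, t)) = Mul(4, Pow(t, 2)))
Function('d')(r, h) = Mul(4, Pow(r, 2))
K = Rational(27843, 30521) (K = Mul(27843, Rational(1, 30521)) = Rational(27843, 30521) ≈ 0.91226)
Add(Add(Function('d')(56, 74), 16476), K) = Add(Add(Mul(4, Pow(56, 2)), 16476), Rational(27843, 30521)) = Add(Add(Mul(4, 3136), 16476), Rational(27843, 30521)) = Add(Add(12544, 16476), Rational(27843, 30521)) = Add(29020, Rational(27843, 30521)) = Rational(885747263, 30521)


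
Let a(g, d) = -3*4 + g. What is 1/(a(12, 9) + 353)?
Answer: 1/353 ≈ 0.0028329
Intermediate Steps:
a(g, d) = -12 + g
1/(a(12, 9) + 353) = 1/((-12 + 12) + 353) = 1/(0 + 353) = 1/353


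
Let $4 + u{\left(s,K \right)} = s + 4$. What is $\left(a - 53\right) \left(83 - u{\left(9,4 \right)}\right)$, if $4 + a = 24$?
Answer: $-2442$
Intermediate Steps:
$a = 20$ ($a = -4 + 24 = 20$)
$u{\left(s,K \right)} = s$ ($u{\left(s,K \right)} = -4 + \left(s + 4\right) = -4 + \left(4 + s\right) = s$)
$\left(a - 53\right) \left(83 - u{\left(9,4 \right)}\right) = \left(20 - 53\right) \left(83 - 9\right) = - 33 \left(83 - 9\right) = \left(-33\right) 74 = -2442$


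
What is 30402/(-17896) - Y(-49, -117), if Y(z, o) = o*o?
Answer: -122504373/8948 ≈ -13691.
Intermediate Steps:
Y(z, o) = o²
30402/(-17896) - Y(-49, -117) = 30402/(-17896) - 1*(-117)² = 30402*(-1/17896) - 1*13689 = -15201/8948 - 13689 = -122504373/8948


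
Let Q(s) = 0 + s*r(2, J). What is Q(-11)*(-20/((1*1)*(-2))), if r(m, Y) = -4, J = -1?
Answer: 440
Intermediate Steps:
Q(s) = -4*s (Q(s) = 0 + s*(-4) = 0 - 4*s = -4*s)
Q(-11)*(-20/((1*1)*(-2))) = (-4*(-11))*(-20/((1*1)*(-2))) = 44*(-20/(1*(-2))) = 44*(-20/(-2)) = 44*(-20*(-½)) = 44*10 = 440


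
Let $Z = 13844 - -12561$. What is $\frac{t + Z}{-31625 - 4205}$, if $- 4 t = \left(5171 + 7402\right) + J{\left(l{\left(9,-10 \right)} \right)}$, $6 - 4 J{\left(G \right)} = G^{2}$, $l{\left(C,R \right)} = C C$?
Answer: $- \frac{378743}{573280} \approx -0.66066$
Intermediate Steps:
$l{\left(C,R \right)} = C^{2}$
$J{\left(G \right)} = \frac{3}{2} - \frac{G^{2}}{4}$
$t = - \frac{43737}{16}$ ($t = - \frac{\left(5171 + 7402\right) + \left(\frac{3}{2} - \frac{\left(9^{2}\right)^{2}}{4}\right)}{4} = - \frac{12573 + \left(\frac{3}{2} - \frac{81^{2}}{4}\right)}{4} = - \frac{12573 + \left(\frac{3}{2} - \frac{6561}{4}\right)}{4} = - \frac{12573 - \frac{6555}{4}}{4} = \left(- \frac{1}{4}\right) \frac{43737}{4} = - \frac{43737}{16} \approx -2733.6$)
$Z = 26405$ ($Z = 13844 + 12561 = 26405$)
$\frac{t + Z}{-31625 - 4205} = \frac{- \frac{43737}{16} + 26405}{-31625 - 4205} = \frac{378743}{16 \left(-31625 - 4205\right)} = \frac{378743}{16 \left(-35830\right)} = \frac{378743}{16} \left(- \frac{1}{35830}\right) = - \frac{378743}{573280}$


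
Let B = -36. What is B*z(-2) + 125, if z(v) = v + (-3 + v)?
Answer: 377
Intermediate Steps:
z(v) = -3 + 2*v
B*z(-2) + 125 = -36*(-3 + 2*(-2)) + 125 = -36*(-3 - 4) + 125 = -36*(-7) + 125 = 252 + 125 = 377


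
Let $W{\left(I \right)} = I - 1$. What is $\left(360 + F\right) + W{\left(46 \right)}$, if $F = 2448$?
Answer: $2853$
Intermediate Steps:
$W{\left(I \right)} = -1 + I$ ($W{\left(I \right)} = I - 1 = -1 + I$)
$\left(360 + F\right) + W{\left(46 \right)} = \left(360 + 2448\right) + \left(-1 + 46\right) = 2808 + 45 = 2853$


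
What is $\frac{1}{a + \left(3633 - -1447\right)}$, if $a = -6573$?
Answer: $- \frac{1}{1493} \approx -0.00066979$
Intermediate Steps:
$\frac{1}{a + \left(3633 - -1447\right)} = \frac{1}{-6573 + \left(3633 - -1447\right)} = \frac{1}{-6573 + \left(3633 + 1447\right)} = \frac{1}{-6573 + 5080} = \frac{1}{-1493} = - \frac{1}{1493}$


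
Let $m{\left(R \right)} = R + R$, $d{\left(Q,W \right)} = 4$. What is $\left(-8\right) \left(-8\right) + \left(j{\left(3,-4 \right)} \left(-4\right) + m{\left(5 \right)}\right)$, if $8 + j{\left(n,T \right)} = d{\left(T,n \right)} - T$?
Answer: $74$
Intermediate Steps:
$m{\left(R \right)} = 2 R$
$j{\left(n,T \right)} = -4 - T$ ($j{\left(n,T \right)} = -8 - \left(-4 + T\right) = -4 - T$)
$\left(-8\right) \left(-8\right) + \left(j{\left(3,-4 \right)} \left(-4\right) + m{\left(5 \right)}\right) = \left(-8\right) \left(-8\right) + \left(\left(-4 - -4\right) \left(-4\right) + 2 \cdot 5\right) = 64 + \left(\left(-4 + 4\right) \left(-4\right) + 10\right) = 64 + \left(0 \left(-4\right) + 10\right) = 64 + \left(0 + 10\right) = 64 + 10 = 74$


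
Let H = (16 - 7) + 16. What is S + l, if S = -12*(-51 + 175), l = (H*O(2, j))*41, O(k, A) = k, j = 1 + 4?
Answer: 562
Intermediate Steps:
j = 5
H = 25 (H = 9 + 16 = 25)
l = 2050 (l = (25*2)*41 = 50*41 = 2050)
S = -1488 (S = -12*124 = -1488)
S + l = -1488 + 2050 = 562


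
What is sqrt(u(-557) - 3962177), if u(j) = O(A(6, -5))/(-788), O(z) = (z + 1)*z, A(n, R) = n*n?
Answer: I*sqrt(153768192794)/197 ≈ 1990.5*I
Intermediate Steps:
A(n, R) = n**2
O(z) = z*(1 + z) (O(z) = (1 + z)*z = z*(1 + z))
u(j) = -333/197 (u(j) = (6**2*(1 + 6**2))/(-788) = (36*(1 + 36))*(-1/788) = (36*37)*(-1/788) = 1332*(-1/788) = -333/197)
sqrt(u(-557) - 3962177) = sqrt(-333/197 - 3962177) = sqrt(-780549202/197) = I*sqrt(153768192794)/197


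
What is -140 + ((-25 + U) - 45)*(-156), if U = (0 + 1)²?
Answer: 10624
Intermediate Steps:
U = 1 (U = 1² = 1)
-140 + ((-25 + U) - 45)*(-156) = -140 + ((-25 + 1) - 45)*(-156) = -140 + (-24 - 45)*(-156) = -140 - 69*(-156) = -140 + 10764 = 10624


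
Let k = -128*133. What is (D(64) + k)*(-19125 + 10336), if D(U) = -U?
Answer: 150186432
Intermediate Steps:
k = -17024
(D(64) + k)*(-19125 + 10336) = (-1*64 - 17024)*(-19125 + 10336) = (-64 - 17024)*(-8789) = -17088*(-8789) = 150186432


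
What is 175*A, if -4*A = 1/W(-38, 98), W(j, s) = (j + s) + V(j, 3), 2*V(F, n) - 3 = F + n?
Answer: -175/176 ≈ -0.99432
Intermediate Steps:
V(F, n) = 3/2 + F/2 + n/2 (V(F, n) = 3/2 + (F + n)/2 = 3/2 + (F/2 + n/2) = 3/2 + F/2 + n/2)
W(j, s) = 3 + s + 3*j/2 (W(j, s) = (j + s) + (3/2 + j/2 + (½)*3) = (j + s) + (3/2 + j/2 + 3/2) = (j + s) + (3 + j/2) = 3 + s + 3*j/2)
A = -1/176 (A = -1/(4*(3 + 98 + (3/2)*(-38))) = -1/(4*(3 + 98 - 57)) = -¼/44 = -¼*1/44 = -1/176 ≈ -0.0056818)
175*A = 175*(-1/176) = -175/176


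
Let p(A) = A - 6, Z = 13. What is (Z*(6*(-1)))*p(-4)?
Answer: 780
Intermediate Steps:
p(A) = -6 + A
(Z*(6*(-1)))*p(-4) = (13*(6*(-1)))*(-6 - 4) = (13*(-6))*(-10) = -78*(-10) = 780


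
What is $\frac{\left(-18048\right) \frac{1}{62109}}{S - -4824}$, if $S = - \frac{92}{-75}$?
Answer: $- \frac{37600}{624354173} \approx -6.0222 \cdot 10^{-5}$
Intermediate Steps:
$S = \frac{92}{75}$ ($S = \left(-92\right) \left(- \frac{1}{75}\right) = \frac{92}{75} \approx 1.2267$)
$\frac{\left(-18048\right) \frac{1}{62109}}{S - -4824} = \frac{\left(-18048\right) \frac{1}{62109}}{\frac{92}{75} - -4824} = \frac{\left(-18048\right) \frac{1}{62109}}{\frac{92}{75} + 4824} = - \frac{6016}{20703 \cdot \frac{361892}{75}} = \left(- \frac{6016}{20703}\right) \frac{75}{361892} = - \frac{37600}{624354173}$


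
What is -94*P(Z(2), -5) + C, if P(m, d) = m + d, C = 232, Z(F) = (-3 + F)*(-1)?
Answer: 608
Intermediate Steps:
Z(F) = 3 - F
P(m, d) = d + m
-94*P(Z(2), -5) + C = -94*(-5 + (3 - 1*2)) + 232 = -94*(-5 + (3 - 2)) + 232 = -94*(-5 + 1) + 232 = -94*(-4) + 232 = 376 + 232 = 608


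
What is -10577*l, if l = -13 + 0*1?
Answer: 137501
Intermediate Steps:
l = -13 (l = -13 + 0 = -13)
-10577*l = -10577*(-13) = 137501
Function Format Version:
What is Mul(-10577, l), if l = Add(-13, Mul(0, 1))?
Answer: 137501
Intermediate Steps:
l = -13 (l = Add(-13, 0) = -13)
Mul(-10577, l) = Mul(-10577, -13) = 137501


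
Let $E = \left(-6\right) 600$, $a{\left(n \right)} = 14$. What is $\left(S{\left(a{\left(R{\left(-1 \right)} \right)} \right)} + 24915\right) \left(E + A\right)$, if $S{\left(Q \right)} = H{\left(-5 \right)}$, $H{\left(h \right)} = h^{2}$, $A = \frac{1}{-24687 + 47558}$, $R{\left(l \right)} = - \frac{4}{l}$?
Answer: $- \frac{2053449839060}{22871} \approx -8.9784 \cdot 10^{7}$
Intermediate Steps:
$A = \frac{1}{22871} \approx 4.3723 \cdot 10^{-5}$
$S{\left(Q \right)} = 25$ ($S{\left(Q \right)} = \left(-5\right)^{2} = 25$)
$E = -3600$
$\left(S{\left(a{\left(R{\left(-1 \right)} \right)} \right)} + 24915\right) \left(E + A\right) = \left(25 + 24915\right) \left(-3600 + \frac{1}{22871}\right) = 24940 \left(- \frac{82335599}{22871}\right) = - \frac{2053449839060}{22871}$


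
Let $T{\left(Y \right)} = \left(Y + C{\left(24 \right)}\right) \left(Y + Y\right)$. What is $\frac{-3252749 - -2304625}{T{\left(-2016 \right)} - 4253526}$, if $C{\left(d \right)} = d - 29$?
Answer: $- \frac{474062}{1947573} \approx -0.24341$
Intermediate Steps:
$C{\left(d \right)} = -29 + d$
$T{\left(Y \right)} = 2 Y \left(-5 + Y\right)$ ($T{\left(Y \right)} = \left(Y + \left(-29 + 24\right)\right) \left(Y + Y\right) = \left(Y - 5\right) 2 Y = \left(-5 + Y\right) 2 Y = 2 Y \left(-5 + Y\right)$)
$\frac{-3252749 - -2304625}{T{\left(-2016 \right)} - 4253526} = \frac{-3252749 - -2304625}{2 \left(-2016\right) \left(-5 - 2016\right) - 4253526} = \frac{-3252749 + 2304625}{2 \left(-2016\right) \left(-2021\right) - 4253526} = - \frac{948124}{8148672 - 4253526} = - \frac{948124}{3895146} = \left(-948124\right) \frac{1}{3895146} = - \frac{474062}{1947573}$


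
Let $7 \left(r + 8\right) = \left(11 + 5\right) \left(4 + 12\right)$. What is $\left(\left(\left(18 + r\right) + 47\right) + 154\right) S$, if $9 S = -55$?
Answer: $- \frac{95315}{63} \approx -1512.9$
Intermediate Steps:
$S = - \frac{55}{9}$ ($S = \frac{1}{9} \left(-55\right) = - \frac{55}{9} \approx -6.1111$)
$r = \frac{200}{7}$ ($r = -8 + \frac{\left(11 + 5\right) \left(4 + 12\right)}{7} = -8 + \frac{16 \cdot 16}{7} = -8 + \frac{1}{7} \cdot 256 = -8 + \frac{256}{7} = \frac{200}{7} \approx 28.571$)
$\left(\left(\left(18 + r\right) + 47\right) + 154\right) S = \left(\left(\left(18 + \frac{200}{7}\right) + 47\right) + 154\right) \left(- \frac{55}{9}\right) = \left(\left(\frac{326}{7} + 47\right) + 154\right) \left(- \frac{55}{9}\right) = \left(\frac{655}{7} + 154\right) \left(- \frac{55}{9}\right) = \frac{1733}{7} \left(- \frac{55}{9}\right) = - \frac{95315}{63}$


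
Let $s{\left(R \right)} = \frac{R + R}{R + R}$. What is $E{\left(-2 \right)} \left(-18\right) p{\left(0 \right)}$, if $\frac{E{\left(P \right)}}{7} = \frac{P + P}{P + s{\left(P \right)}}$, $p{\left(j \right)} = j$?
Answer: $0$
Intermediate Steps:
$s{\left(R \right)} = 1$ ($s{\left(R \right)} = \frac{2 R}{2 R} = 2 R \frac{1}{2 R} = 1$)
$E{\left(P \right)} = \frac{14 P}{1 + P}$ ($E{\left(P \right)} = 7 \frac{P + P}{P + 1} = 7 \frac{2 P}{1 + P} = \frac{14 P}{1 + P}$)
$E{\left(-2 \right)} \left(-18\right) p{\left(0 \right)} = 14 \left(-2\right) \frac{1}{1 - 2} \left(-18\right) 0 = 14 \left(-2\right) \frac{1}{-1} \left(-18\right) 0 = 14 \left(-2\right) \left(-1\right) \left(-18\right) 0 = 28 \left(-18\right) 0 = \left(-504\right) 0 = 0$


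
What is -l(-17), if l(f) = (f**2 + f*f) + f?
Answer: -561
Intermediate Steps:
l(f) = f + 2*f**2 (l(f) = (f**2 + f**2) + f = 2*f**2 + f = f + 2*f**2)
-l(-17) = -(-17)*(1 + 2*(-17)) = -(-17)*(1 - 34) = -(-17)*(-33) = -1*561 = -561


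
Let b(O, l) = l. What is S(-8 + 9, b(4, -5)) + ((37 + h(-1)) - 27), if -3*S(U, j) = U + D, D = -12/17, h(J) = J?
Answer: 454/51 ≈ 8.9020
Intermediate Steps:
D = -12/17 (D = -12*1/17 = -12/17 ≈ -0.70588)
S(U, j) = 4/17 - U/3 (S(U, j) = -(U - 12/17)/3 = -(-12/17 + U)/3 = 4/17 - U/3)
S(-8 + 9, b(4, -5)) + ((37 + h(-1)) - 27) = (4/17 - (-8 + 9)/3) + ((37 - 1) - 27) = (4/17 - ⅓*1) + (36 - 27) = (4/17 - ⅓) + 9 = -5/51 + 9 = 454/51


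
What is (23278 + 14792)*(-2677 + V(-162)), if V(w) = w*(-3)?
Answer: -83411370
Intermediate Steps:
V(w) = -3*w
(23278 + 14792)*(-2677 + V(-162)) = (23278 + 14792)*(-2677 - 3*(-162)) = 38070*(-2677 + 486) = 38070*(-2191) = -83411370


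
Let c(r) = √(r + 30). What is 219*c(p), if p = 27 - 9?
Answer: 876*√3 ≈ 1517.3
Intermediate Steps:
p = 18
c(r) = √(30 + r)
219*c(p) = 219*√(30 + 18) = 219*√48 = 219*(4*√3) = 876*√3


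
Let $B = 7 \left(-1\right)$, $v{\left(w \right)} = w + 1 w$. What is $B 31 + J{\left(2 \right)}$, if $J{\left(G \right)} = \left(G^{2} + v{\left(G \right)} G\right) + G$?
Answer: $-203$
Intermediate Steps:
$v{\left(w \right)} = 2 w$ ($v{\left(w \right)} = w + w = 2 w$)
$J{\left(G \right)} = G + 3 G^{2}$ ($J{\left(G \right)} = \left(G^{2} + 2 G G\right) + G = \left(G^{2} + 2 G^{2}\right) + G = 3 G^{2} + G = G + 3 G^{2}$)
$B = -7$
$B 31 + J{\left(2 \right)} = \left(-7\right) 31 + 2 \left(1 + 3 \cdot 2\right) = -217 + 2 \left(1 + 6\right) = -217 + 2 \cdot 7 = -217 + 14 = -203$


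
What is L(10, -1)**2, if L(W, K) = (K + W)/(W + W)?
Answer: 81/400 ≈ 0.20250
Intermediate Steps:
L(W, K) = (K + W)/(2*W) (L(W, K) = (K + W)/((2*W)) = (K + W)*(1/(2*W)) = (K + W)/(2*W))
L(10, -1)**2 = ((1/2)*(-1 + 10)/10)**2 = ((1/2)*(1/10)*9)**2 = (9/20)**2 = 81/400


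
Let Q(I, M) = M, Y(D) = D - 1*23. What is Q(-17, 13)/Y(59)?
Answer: 13/36 ≈ 0.36111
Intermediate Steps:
Y(D) = -23 + D (Y(D) = D - 23 = -23 + D)
Q(-17, 13)/Y(59) = 13/(-23 + 59) = 13/36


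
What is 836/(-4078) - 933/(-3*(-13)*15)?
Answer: -715639/397605 ≈ -1.7999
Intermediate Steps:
836/(-4078) - 933/(-3*(-13)*15) = 836*(-1/4078) - 933/(39*15) = -418/2039 - 933/585 = -418/2039 - 933*1/585 = -418/2039 - 311/195 = -715639/397605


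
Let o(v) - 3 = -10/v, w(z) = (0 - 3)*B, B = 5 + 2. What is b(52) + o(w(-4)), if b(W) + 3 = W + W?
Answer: 2194/21 ≈ 104.48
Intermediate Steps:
b(W) = -3 + 2*W (b(W) = -3 + (W + W) = -3 + 2*W)
B = 7
w(z) = -21 (w(z) = (0 - 3)*7 = -3*7 = -21)
o(v) = 3 - 10/v
b(52) + o(w(-4)) = (-3 + 2*52) + (3 - 10/(-21)) = (-3 + 104) + (3 - 10*(-1/21)) = 101 + (3 + 10/21) = 101 + 73/21 = 2194/21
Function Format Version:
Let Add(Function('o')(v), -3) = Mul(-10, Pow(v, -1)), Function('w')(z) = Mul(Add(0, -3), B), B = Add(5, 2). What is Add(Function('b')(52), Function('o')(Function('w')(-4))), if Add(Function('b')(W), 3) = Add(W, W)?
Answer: Rational(2194, 21) ≈ 104.48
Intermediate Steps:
Function('b')(W) = Add(-3, Mul(2, W)) (Function('b')(W) = Add(-3, Add(W, W)) = Add(-3, Mul(2, W)))
B = 7
Function('w')(z) = -21 (Function('w')(z) = Mul(Add(0, -3), 7) = Mul(-3, 7) = -21)
Function('o')(v) = Add(3, Mul(-10, Pow(v, -1)))
Add(Function('b')(52), Function('o')(Function('w')(-4))) = Add(Add(-3, Mul(2, 52)), Add(3, Mul(-10, Pow(-21, -1)))) = Add(Add(-3, 104), Add(3, Mul(-10, Rational(-1, 21)))) = Add(101, Add(3, Rational(10, 21))) = Add(101, Rational(73, 21)) = Rational(2194, 21)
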